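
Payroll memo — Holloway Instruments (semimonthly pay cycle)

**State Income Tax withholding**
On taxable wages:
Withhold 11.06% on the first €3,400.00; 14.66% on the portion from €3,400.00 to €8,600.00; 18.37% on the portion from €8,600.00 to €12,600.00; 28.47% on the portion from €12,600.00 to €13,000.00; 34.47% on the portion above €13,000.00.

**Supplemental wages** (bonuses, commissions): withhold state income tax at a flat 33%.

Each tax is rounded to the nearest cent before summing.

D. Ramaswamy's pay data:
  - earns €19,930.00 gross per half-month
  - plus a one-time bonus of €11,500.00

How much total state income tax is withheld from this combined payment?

€8,170.81

State Income Tax: taxable = €19,930.00
  €1,987.04 + 34.47% × (€19,930.00 − €13,000.00) = €1,987.04 + 34.47% × €6,930.00 = €4,375.81
Supplemental (33% flat on bonus): 33% × €11,500.00 = €3,795.00
Total state income tax: €4,375.81 + €3,795.00 = €8,170.81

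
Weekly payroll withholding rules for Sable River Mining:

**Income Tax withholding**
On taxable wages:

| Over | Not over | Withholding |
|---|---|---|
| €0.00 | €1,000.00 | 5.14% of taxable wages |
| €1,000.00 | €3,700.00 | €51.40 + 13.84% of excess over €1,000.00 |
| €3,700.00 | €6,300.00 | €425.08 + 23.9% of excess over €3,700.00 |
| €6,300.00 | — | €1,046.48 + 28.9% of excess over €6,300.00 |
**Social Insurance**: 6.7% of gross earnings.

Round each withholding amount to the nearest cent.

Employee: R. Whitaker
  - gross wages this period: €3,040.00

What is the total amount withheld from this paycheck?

Income Tax: taxable = €3,040.00
  €51.40 + 13.84% × (€3,040.00 − €1,000.00) = €51.40 + 13.84% × €2,040.00 = €333.74
Social Insurance: 6.7% × €3,040.00 = €203.68
Total: €333.74 + €203.68 = €537.42

€537.42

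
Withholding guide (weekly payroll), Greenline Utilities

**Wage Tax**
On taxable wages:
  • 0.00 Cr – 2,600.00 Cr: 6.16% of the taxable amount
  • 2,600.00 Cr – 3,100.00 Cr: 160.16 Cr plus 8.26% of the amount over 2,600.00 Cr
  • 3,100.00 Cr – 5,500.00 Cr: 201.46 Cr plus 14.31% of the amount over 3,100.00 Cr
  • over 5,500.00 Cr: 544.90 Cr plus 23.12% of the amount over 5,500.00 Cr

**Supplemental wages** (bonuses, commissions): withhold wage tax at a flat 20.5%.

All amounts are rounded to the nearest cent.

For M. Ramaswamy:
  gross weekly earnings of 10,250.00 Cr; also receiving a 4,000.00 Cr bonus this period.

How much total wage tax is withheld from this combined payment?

Wage Tax: taxable = 10,250.00 Cr
  544.90 Cr + 23.12% × (10,250.00 Cr − 5,500.00 Cr) = 544.90 Cr + 23.12% × 4,750.00 Cr = 1,643.10 Cr
Supplemental (20.5% flat on bonus): 20.5% × 4,000.00 Cr = 820.00 Cr
Total wage tax: 1,643.10 Cr + 820.00 Cr = 2,463.10 Cr

2,463.10 Cr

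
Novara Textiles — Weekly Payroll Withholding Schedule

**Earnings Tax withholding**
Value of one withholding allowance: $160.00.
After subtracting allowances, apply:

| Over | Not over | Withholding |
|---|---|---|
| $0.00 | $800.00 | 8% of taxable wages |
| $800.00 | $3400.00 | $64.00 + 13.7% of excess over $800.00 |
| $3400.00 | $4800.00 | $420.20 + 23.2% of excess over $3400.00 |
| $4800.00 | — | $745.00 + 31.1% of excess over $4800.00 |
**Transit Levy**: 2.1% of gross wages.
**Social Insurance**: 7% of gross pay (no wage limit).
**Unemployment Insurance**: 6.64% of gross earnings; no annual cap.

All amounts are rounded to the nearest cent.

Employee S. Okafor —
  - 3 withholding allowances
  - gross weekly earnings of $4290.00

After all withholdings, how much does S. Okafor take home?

$3099.43

Earnings Tax: taxable = $4290.00 − 3×$160.00 = $3810.00
  $420.20 + 23.2% × ($3810.00 − $3400.00) = $420.20 + 23.2% × $410.00 = $515.32
Transit Levy: 2.1% × $4290.00 = $90.09
Social Insurance: 7% × $4290.00 = $300.30
Unemployment Insurance: 6.64% × $4290.00 = $284.86
Total withheld: $515.32 + $90.09 + $300.30 + $284.86 = $1190.57
Net pay: $4290.00 − $1190.57 = $3099.43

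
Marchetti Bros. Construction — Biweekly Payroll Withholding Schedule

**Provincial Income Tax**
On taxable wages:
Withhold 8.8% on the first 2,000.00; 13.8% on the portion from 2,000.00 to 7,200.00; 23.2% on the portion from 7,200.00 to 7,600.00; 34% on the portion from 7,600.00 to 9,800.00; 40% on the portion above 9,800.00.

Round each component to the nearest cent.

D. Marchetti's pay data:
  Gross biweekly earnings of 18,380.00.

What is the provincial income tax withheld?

5,166.40

Provincial Income Tax: taxable = 18,380.00
  1,734.40 + 40% × (18,380.00 − 9,800.00) = 1,734.40 + 40% × 8,580.00 = 5,166.40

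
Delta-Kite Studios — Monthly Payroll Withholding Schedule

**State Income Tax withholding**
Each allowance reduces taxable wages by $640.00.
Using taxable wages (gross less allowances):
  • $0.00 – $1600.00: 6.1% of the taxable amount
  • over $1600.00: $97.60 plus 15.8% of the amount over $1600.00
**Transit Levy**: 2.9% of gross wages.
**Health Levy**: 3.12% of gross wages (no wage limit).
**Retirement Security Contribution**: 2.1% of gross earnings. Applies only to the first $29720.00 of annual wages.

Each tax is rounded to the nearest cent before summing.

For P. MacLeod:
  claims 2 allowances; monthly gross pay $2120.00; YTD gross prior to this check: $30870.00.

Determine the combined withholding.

$178.86

State Income Tax: taxable = $2120.00 − 2×$640.00 = $840.00
  6.1% × $840.00 = $51.24
Transit Levy: 2.9% × $2120.00 = $61.48
Health Levy: 3.12% × $2120.00 = $66.14
Retirement Security Contribution: YTD $30870.00 ≥ cap $29720.00 → $0.00
Total: $51.24 + $61.48 + $66.14 + $0.00 = $178.86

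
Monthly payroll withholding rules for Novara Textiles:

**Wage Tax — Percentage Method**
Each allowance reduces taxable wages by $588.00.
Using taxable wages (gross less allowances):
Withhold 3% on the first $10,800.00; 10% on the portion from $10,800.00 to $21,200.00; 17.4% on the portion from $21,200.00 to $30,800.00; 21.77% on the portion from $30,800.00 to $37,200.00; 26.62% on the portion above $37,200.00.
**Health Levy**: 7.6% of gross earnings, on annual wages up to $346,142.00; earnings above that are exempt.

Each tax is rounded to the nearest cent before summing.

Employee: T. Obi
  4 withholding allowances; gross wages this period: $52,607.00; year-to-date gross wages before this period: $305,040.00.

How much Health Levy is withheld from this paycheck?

$3,123.75

Health Levy: cap $346,142.00 − YTD $305,040.00 = $41,102.00 subject; 7.6% × $41,102.00 = $3,123.75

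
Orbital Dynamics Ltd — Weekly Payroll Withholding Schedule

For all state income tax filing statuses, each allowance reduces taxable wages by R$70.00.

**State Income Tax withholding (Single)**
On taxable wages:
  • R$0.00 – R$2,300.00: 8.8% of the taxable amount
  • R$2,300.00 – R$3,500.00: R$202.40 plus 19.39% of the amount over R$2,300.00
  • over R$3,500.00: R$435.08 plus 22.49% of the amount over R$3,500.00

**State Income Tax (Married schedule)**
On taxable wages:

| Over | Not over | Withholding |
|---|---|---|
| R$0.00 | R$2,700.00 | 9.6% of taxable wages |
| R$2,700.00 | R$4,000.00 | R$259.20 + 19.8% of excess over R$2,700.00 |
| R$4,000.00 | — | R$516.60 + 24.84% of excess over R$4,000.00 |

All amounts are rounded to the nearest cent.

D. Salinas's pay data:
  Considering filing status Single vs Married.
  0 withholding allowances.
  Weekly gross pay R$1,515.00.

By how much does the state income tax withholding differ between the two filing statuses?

State Income Tax (Single): taxable = R$1,515.00
  8.8% × R$1,515.00 = R$133.32
State Income Tax (Married): taxable = R$1,515.00
  9.6% × R$1,515.00 = R$145.44
Difference: |R$133.32 − R$145.44| = R$12.12 (higher under Married)

R$12.12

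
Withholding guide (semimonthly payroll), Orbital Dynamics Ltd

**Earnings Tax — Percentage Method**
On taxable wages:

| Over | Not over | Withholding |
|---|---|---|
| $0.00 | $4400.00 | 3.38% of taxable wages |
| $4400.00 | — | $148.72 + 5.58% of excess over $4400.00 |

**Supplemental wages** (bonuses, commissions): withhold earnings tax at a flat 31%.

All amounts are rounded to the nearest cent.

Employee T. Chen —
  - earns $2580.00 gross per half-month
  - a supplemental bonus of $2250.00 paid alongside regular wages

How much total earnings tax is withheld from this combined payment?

Earnings Tax: taxable = $2580.00
  3.38% × $2580.00 = $87.20
Supplemental (31% flat on bonus): 31% × $2250.00 = $697.50
Total earnings tax: $87.20 + $697.50 = $784.70

$784.70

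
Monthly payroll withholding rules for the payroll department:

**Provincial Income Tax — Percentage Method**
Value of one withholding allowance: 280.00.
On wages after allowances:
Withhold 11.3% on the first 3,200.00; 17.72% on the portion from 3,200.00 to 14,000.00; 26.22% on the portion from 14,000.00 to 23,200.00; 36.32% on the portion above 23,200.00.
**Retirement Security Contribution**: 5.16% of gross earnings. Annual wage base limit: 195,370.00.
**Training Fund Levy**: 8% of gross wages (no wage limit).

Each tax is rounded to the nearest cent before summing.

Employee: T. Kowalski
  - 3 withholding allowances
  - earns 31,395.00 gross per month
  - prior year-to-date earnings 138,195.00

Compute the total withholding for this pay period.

11,490.52

Provincial Income Tax: taxable = 31,395.00 − 3×280.00 = 30,555.00
  4,687.60 + 36.32% × (30,555.00 − 23,200.00) = 4,687.60 + 36.32% × 7,355.00 = 7,358.94
Retirement Security Contribution: 5.16% × 31,395.00 = 1,619.98
Training Fund Levy: 8% × 31,395.00 = 2,511.60
Total: 7,358.94 + 1,619.98 + 2,511.60 = 11,490.52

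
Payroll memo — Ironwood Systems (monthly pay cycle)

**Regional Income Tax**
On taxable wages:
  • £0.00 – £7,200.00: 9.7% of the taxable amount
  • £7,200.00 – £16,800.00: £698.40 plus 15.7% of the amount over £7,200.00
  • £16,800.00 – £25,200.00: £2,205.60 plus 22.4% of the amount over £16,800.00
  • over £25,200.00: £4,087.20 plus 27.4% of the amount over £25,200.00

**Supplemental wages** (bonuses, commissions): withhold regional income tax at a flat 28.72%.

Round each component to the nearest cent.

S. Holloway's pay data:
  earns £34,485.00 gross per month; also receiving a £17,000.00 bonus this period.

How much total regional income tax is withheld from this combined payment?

Regional Income Tax: taxable = £34,485.00
  £4,087.20 + 27.4% × (£34,485.00 − £25,200.00) = £4,087.20 + 27.4% × £9,285.00 = £6,631.29
Supplemental (28.72% flat on bonus): 28.72% × £17,000.00 = £4,882.40
Total regional income tax: £6,631.29 + £4,882.40 = £11,513.69

£11,513.69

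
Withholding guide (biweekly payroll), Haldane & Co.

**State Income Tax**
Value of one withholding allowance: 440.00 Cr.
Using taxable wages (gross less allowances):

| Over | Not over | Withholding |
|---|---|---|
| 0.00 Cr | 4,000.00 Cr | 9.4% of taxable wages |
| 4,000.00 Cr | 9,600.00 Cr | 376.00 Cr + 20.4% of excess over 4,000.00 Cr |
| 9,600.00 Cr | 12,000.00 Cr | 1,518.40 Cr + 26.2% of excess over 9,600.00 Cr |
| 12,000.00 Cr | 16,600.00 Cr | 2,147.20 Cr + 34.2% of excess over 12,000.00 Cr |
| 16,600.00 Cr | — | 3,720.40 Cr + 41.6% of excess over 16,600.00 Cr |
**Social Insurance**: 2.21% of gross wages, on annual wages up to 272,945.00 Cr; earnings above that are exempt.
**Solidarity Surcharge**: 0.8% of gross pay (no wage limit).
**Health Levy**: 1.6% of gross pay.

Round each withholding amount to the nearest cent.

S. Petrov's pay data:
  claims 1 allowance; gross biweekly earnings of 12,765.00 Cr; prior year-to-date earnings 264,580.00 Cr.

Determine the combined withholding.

2,749.58 Cr

State Income Tax: taxable = 12,765.00 Cr − 1×440.00 Cr = 12,325.00 Cr
  2,147.20 Cr + 34.2% × (12,325.00 Cr − 12,000.00 Cr) = 2,147.20 Cr + 34.2% × 325.00 Cr = 2,258.35 Cr
Social Insurance: cap 272,945.00 Cr − YTD 264,580.00 Cr = 8,365.00 Cr subject; 2.21% × 8,365.00 Cr = 184.87 Cr
Solidarity Surcharge: 0.8% × 12,765.00 Cr = 102.12 Cr
Health Levy: 1.6% × 12,765.00 Cr = 204.24 Cr
Total: 2,258.35 Cr + 184.87 Cr + 102.12 Cr + 204.24 Cr = 2,749.58 Cr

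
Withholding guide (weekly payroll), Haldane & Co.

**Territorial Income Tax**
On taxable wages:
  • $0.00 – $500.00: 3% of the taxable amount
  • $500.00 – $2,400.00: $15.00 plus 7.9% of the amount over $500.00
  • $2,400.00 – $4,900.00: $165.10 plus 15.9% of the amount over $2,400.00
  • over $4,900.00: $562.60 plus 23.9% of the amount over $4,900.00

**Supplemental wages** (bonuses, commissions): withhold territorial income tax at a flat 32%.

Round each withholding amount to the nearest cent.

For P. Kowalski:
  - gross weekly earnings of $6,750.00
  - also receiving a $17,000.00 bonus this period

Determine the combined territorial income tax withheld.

Territorial Income Tax: taxable = $6,750.00
  $562.60 + 23.9% × ($6,750.00 − $4,900.00) = $562.60 + 23.9% × $1,850.00 = $1,004.75
Supplemental (32% flat on bonus): 32% × $17,000.00 = $5,440.00
Total territorial income tax: $1,004.75 + $5,440.00 = $6,444.75

$6,444.75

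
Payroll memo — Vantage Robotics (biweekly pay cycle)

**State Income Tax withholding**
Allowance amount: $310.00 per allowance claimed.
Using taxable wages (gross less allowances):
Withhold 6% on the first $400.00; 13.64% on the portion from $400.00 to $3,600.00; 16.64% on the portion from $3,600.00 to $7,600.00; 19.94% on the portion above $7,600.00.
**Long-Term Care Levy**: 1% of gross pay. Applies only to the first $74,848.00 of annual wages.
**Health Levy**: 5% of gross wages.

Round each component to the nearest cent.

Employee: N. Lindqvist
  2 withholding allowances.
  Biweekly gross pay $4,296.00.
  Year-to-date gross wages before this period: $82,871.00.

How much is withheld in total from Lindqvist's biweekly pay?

$687.93

State Income Tax: taxable = $4,296.00 − 2×$310.00 = $3,676.00
  $460.48 + 16.64% × ($3,676.00 − $3,600.00) = $460.48 + 16.64% × $76.00 = $473.13
Long-Term Care Levy: YTD $82,871.00 ≥ cap $74,848.00 → $0.00
Health Levy: 5% × $4,296.00 = $214.80
Total: $473.13 + $0.00 + $214.80 = $687.93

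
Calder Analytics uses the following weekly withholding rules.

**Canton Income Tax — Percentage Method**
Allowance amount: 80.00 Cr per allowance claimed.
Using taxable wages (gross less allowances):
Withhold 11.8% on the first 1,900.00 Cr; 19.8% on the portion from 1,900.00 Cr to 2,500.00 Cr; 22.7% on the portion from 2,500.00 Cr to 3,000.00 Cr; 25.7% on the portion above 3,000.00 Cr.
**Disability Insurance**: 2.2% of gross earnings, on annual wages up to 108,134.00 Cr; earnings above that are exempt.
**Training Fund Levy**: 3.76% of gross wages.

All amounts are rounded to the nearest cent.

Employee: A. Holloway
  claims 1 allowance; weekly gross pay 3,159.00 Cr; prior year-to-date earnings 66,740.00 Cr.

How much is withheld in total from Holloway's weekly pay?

Canton Income Tax: taxable = 3,159.00 Cr − 1×80.00 Cr = 3,079.00 Cr
  456.50 Cr + 25.7% × (3,079.00 Cr − 3,000.00 Cr) = 456.50 Cr + 25.7% × 79.00 Cr = 476.80 Cr
Disability Insurance: 2.2% × 3,159.00 Cr = 69.50 Cr
Training Fund Levy: 3.76% × 3,159.00 Cr = 118.78 Cr
Total: 476.80 Cr + 69.50 Cr + 118.78 Cr = 665.08 Cr

665.08 Cr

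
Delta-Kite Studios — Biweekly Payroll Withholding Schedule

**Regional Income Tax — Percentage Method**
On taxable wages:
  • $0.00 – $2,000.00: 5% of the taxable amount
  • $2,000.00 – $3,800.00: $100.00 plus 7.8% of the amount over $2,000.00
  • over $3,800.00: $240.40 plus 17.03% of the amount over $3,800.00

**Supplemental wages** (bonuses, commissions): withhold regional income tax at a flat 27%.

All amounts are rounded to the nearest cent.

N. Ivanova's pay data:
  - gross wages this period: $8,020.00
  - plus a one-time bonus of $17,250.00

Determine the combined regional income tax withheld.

$5,616.57

Regional Income Tax: taxable = $8,020.00
  $240.40 + 17.03% × ($8,020.00 − $3,800.00) = $240.40 + 17.03% × $4,220.00 = $959.07
Supplemental (27% flat on bonus): 27% × $17,250.00 = $4,657.50
Total regional income tax: $959.07 + $4,657.50 = $5,616.57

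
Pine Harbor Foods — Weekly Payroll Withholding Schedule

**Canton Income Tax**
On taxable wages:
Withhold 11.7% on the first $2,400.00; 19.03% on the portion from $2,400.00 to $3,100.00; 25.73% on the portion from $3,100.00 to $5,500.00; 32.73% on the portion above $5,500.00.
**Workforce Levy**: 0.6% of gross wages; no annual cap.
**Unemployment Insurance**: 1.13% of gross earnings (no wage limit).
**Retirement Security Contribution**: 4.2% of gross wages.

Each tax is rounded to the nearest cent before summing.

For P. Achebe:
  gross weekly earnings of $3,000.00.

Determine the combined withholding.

$572.88

Canton Income Tax: taxable = $3,000.00
  $280.80 + 19.03% × ($3,000.00 − $2,400.00) = $280.80 + 19.03% × $600.00 = $394.98
Workforce Levy: 0.6% × $3,000.00 = $18.00
Unemployment Insurance: 1.13% × $3,000.00 = $33.90
Retirement Security Contribution: 4.2% × $3,000.00 = $126.00
Total: $394.98 + $18.00 + $33.90 + $126.00 = $572.88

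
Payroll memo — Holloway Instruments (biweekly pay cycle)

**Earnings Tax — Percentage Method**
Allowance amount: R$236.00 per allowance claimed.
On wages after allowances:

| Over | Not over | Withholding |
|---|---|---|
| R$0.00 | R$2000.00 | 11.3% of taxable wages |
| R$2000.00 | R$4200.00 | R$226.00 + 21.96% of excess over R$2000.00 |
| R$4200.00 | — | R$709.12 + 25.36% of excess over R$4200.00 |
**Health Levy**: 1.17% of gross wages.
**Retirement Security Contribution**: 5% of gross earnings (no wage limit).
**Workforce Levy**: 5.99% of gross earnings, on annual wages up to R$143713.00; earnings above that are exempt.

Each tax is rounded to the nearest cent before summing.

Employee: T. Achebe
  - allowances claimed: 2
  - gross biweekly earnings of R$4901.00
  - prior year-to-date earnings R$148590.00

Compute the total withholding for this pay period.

Earnings Tax: taxable = R$4901.00 − 2×R$236.00 = R$4429.00
  R$709.12 + 25.36% × (R$4429.00 − R$4200.00) = R$709.12 + 25.36% × R$229.00 = R$767.19
Health Levy: 1.17% × R$4901.00 = R$57.34
Retirement Security Contribution: 5% × R$4901.00 = R$245.05
Workforce Levy: YTD R$148590.00 ≥ cap R$143713.00 → R$0.00
Total: R$767.19 + R$57.34 + R$245.05 + R$0.00 = R$1069.58

R$1069.58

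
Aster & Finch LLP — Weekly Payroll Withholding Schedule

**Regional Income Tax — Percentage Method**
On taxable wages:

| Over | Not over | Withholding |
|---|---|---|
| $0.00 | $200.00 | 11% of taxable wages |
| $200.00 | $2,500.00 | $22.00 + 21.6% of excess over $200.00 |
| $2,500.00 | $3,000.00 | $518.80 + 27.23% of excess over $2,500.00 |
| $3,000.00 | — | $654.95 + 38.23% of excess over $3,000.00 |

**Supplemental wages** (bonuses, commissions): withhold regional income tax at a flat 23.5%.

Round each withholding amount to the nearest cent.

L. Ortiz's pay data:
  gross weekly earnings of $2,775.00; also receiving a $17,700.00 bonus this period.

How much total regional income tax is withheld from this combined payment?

Regional Income Tax: taxable = $2,775.00
  $518.80 + 27.23% × ($2,775.00 − $2,500.00) = $518.80 + 27.23% × $275.00 = $593.68
Supplemental (23.5% flat on bonus): 23.5% × $17,700.00 = $4,159.50
Total regional income tax: $593.68 + $4,159.50 = $4,753.18

$4,753.18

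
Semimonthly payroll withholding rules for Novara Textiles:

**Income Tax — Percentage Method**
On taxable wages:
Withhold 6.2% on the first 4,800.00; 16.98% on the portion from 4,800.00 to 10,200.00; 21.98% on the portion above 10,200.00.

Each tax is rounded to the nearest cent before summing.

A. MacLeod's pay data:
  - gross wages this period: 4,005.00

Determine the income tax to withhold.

Income Tax: taxable = 4,005.00
  6.2% × 4,005.00 = 248.31

248.31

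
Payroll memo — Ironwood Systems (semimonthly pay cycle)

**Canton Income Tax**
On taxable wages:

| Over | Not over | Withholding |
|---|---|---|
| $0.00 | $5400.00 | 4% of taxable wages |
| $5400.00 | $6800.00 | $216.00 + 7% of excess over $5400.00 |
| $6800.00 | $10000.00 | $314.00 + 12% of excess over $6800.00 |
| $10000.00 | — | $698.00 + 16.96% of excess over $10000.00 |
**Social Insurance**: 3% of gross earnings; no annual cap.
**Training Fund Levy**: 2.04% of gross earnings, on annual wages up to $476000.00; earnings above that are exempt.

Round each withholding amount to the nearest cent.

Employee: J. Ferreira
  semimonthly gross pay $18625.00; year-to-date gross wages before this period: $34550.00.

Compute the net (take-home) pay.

$15525.50

Canton Income Tax: taxable = $18625.00
  $698.00 + 16.96% × ($18625.00 − $10000.00) = $698.00 + 16.96% × $8625.00 = $2160.80
Social Insurance: 3% × $18625.00 = $558.75
Training Fund Levy: 2.04% × $18625.00 = $379.95
Total withheld: $2160.80 + $558.75 + $379.95 = $3099.50
Net pay: $18625.00 − $3099.50 = $15525.50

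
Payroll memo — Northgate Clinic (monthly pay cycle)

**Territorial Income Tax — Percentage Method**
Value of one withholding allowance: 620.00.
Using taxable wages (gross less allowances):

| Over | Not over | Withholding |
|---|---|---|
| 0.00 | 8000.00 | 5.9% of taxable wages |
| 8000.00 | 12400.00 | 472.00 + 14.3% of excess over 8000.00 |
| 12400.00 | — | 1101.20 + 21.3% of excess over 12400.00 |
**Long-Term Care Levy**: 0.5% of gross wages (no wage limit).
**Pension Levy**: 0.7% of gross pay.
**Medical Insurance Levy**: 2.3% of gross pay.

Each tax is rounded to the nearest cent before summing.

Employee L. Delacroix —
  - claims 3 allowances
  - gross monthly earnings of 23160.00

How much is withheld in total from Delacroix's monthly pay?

Territorial Income Tax: taxable = 23160.00 − 3×620.00 = 21300.00
  1101.20 + 21.3% × (21300.00 − 12400.00) = 1101.20 + 21.3% × 8900.00 = 2996.90
Long-Term Care Levy: 0.5% × 23160.00 = 115.80
Pension Levy: 0.7% × 23160.00 = 162.12
Medical Insurance Levy: 2.3% × 23160.00 = 532.68
Total: 2996.90 + 115.80 + 162.12 + 532.68 = 3807.50

3807.50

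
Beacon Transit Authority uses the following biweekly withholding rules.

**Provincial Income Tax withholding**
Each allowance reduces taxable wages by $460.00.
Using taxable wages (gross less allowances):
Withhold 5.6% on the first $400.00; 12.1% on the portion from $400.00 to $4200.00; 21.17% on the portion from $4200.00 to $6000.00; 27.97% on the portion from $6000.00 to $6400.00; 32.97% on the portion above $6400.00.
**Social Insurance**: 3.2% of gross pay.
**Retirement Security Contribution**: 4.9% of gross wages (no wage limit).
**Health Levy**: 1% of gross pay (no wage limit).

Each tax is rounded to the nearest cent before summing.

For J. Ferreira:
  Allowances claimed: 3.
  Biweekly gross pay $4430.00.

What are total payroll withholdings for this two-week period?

$746.18

Provincial Income Tax: taxable = $4430.00 − 3×$460.00 = $3050.00
  $22.40 + 12.1% × ($3050.00 − $400.00) = $22.40 + 12.1% × $2650.00 = $343.05
Social Insurance: 3.2% × $4430.00 = $141.76
Retirement Security Contribution: 4.9% × $4430.00 = $217.07
Health Levy: 1% × $4430.00 = $44.30
Total: $343.05 + $141.76 + $217.07 + $44.30 = $746.18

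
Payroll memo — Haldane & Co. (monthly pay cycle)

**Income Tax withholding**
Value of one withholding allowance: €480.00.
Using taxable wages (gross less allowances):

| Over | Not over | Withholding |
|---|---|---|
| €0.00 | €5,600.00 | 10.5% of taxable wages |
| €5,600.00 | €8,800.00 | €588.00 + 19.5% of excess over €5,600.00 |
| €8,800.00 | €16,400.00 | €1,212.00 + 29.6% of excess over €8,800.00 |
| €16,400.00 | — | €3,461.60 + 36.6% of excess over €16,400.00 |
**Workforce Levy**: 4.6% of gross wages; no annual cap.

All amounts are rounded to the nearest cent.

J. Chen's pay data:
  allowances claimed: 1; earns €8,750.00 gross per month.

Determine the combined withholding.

Income Tax: taxable = €8,750.00 − 1×€480.00 = €8,270.00
  €588.00 + 19.5% × (€8,270.00 − €5,600.00) = €588.00 + 19.5% × €2,670.00 = €1,108.65
Workforce Levy: 4.6% × €8,750.00 = €402.50
Total: €1,108.65 + €402.50 = €1,511.15

€1,511.15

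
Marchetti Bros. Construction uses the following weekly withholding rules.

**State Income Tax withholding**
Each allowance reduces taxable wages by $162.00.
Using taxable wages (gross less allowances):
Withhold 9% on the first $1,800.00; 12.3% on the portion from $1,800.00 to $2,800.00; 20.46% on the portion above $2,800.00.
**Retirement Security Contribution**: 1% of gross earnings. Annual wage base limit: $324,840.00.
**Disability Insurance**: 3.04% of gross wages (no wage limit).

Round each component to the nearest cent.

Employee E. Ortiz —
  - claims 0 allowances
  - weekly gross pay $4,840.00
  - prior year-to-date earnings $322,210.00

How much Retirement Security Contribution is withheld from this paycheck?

Retirement Security Contribution: cap $324,840.00 − YTD $322,210.00 = $2,630.00 subject; 1% × $2,630.00 = $26.30

$26.30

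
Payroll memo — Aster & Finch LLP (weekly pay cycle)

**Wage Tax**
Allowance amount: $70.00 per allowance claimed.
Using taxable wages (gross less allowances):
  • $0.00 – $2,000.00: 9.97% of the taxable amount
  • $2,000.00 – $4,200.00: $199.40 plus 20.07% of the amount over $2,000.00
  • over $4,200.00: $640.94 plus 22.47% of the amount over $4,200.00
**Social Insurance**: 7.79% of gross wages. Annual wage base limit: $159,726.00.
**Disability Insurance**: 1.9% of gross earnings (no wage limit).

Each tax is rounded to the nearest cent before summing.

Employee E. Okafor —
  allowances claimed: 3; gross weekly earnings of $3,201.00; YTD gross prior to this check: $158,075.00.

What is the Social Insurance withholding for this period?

Social Insurance: cap $159,726.00 − YTD $158,075.00 = $1,651.00 subject; 7.79% × $1,651.00 = $128.61

$128.61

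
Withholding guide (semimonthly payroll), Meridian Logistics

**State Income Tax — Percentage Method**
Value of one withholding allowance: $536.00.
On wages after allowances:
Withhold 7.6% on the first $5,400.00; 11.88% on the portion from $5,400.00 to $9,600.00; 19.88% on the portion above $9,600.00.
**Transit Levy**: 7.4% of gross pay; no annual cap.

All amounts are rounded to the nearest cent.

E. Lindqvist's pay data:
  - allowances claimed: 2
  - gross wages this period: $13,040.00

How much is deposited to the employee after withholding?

$10,694.92

State Income Tax: taxable = $13,040.00 − 2×$536.00 = $11,968.00
  $909.36 + 19.88% × ($11,968.00 − $9,600.00) = $909.36 + 19.88% × $2,368.00 = $1,380.12
Transit Levy: 7.4% × $13,040.00 = $964.96
Total withheld: $1,380.12 + $964.96 = $2,345.08
Net pay: $13,040.00 − $2,345.08 = $10,694.92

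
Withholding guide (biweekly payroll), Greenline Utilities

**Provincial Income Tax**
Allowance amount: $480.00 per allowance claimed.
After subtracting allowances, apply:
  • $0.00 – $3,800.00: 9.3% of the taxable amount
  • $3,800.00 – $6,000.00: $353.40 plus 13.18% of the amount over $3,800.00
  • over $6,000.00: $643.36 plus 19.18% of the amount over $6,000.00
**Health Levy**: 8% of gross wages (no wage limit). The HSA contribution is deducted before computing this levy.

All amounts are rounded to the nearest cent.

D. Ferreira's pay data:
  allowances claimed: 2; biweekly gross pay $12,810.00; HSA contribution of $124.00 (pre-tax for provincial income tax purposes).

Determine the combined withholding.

Provincial Income Tax: taxable = $12,810.00 − $124.00 − 2×$480.00 = $11,726.00
  $643.36 + 19.18% × ($11,726.00 − $6,000.00) = $643.36 + 19.18% × $5,726.00 = $1,741.61
Health Levy: 8% × $12,686.00 = $1,014.88
Total: $1,741.61 + $1,014.88 = $2,756.49

$2,756.49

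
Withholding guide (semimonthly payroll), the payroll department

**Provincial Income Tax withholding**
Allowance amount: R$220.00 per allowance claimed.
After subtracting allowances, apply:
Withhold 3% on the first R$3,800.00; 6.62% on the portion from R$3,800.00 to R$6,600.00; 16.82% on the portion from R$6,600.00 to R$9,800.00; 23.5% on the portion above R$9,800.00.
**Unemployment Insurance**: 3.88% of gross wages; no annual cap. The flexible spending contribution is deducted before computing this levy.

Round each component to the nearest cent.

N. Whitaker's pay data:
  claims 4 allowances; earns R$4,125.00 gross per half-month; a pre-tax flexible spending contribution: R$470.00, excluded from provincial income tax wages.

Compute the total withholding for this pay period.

Provincial Income Tax: taxable = R$4,125.00 − R$470.00 − 4×R$220.00 = R$2,775.00
  3% × R$2,775.00 = R$83.25
Unemployment Insurance: 3.88% × R$3,655.00 = R$141.81
Total: R$83.25 + R$141.81 = R$225.06

R$225.06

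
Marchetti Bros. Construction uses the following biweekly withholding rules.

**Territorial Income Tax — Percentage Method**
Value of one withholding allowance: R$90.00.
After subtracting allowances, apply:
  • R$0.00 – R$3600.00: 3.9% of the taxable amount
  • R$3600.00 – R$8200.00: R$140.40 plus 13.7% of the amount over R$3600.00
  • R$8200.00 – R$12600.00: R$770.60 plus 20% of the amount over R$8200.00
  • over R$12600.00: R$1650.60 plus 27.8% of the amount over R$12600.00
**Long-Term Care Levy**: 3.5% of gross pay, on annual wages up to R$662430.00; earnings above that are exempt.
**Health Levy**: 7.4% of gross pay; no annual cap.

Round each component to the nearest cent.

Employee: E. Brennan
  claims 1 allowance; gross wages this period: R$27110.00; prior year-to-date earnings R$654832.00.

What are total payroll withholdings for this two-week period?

R$7931.43

Territorial Income Tax: taxable = R$27110.00 − 1×R$90.00 = R$27020.00
  R$1650.60 + 27.8% × (R$27020.00 − R$12600.00) = R$1650.60 + 27.8% × R$14420.00 = R$5659.36
Long-Term Care Levy: cap R$662430.00 − YTD R$654832.00 = R$7598.00 subject; 3.5% × R$7598.00 = R$265.93
Health Levy: 7.4% × R$27110.00 = R$2006.14
Total: R$5659.36 + R$265.93 + R$2006.14 = R$7931.43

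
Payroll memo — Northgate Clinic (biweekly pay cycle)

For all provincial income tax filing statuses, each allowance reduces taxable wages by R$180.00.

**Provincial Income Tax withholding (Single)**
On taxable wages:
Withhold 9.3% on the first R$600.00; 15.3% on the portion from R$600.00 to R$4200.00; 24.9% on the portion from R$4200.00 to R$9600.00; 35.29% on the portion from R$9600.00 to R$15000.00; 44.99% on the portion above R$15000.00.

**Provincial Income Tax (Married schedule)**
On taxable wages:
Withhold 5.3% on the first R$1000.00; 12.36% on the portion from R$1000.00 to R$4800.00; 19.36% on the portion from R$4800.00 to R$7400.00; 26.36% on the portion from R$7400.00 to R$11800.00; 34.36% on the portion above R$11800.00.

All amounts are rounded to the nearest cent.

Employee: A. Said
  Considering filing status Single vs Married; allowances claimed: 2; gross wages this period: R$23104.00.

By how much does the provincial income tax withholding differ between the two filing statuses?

Provincial Income Tax (Single): taxable = R$23104.00 − 2×R$180.00 = R$22744.00
  R$3856.86 + 44.99% × (R$22744.00 − R$15000.00) = R$3856.86 + 44.99% × R$7744.00 = R$7340.89
Provincial Income Tax (Married): taxable = R$23104.00 − 2×R$180.00 = R$22744.00
  R$2185.88 + 34.36% × (R$22744.00 − R$11800.00) = R$2185.88 + 34.36% × R$10944.00 = R$5946.24
Difference: |R$7340.89 − R$5946.24| = R$1394.65 (higher under Single)

R$1394.65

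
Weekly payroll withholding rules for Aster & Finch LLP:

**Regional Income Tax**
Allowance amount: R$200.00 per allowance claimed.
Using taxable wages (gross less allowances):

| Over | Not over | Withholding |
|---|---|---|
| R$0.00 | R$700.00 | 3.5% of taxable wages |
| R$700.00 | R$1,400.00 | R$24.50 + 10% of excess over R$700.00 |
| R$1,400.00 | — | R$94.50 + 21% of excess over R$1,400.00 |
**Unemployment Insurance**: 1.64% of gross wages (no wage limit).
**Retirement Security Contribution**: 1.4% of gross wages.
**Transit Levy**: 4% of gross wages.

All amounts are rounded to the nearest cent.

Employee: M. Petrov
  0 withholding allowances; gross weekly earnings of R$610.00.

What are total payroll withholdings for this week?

R$64.29

Regional Income Tax: taxable = R$610.00
  3.5% × R$610.00 = R$21.35
Unemployment Insurance: 1.64% × R$610.00 = R$10.00
Retirement Security Contribution: 1.4% × R$610.00 = R$8.54
Transit Levy: 4% × R$610.00 = R$24.40
Total: R$21.35 + R$10.00 + R$8.54 + R$24.40 = R$64.29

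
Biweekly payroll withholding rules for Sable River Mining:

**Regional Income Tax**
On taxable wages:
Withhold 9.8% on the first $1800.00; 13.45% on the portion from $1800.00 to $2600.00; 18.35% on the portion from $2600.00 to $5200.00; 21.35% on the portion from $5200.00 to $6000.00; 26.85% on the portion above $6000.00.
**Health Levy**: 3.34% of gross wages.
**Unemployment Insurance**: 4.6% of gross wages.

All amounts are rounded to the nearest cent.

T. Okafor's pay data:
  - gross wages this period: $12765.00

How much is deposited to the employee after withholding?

$9003.16

Regional Income Tax: taxable = $12765.00
  $931.90 + 26.85% × ($12765.00 − $6000.00) = $931.90 + 26.85% × $6765.00 = $2748.30
Health Levy: 3.34% × $12765.00 = $426.35
Unemployment Insurance: 4.6% × $12765.00 = $587.19
Total withheld: $2748.30 + $426.35 + $587.19 = $3761.84
Net pay: $12765.00 − $3761.84 = $9003.16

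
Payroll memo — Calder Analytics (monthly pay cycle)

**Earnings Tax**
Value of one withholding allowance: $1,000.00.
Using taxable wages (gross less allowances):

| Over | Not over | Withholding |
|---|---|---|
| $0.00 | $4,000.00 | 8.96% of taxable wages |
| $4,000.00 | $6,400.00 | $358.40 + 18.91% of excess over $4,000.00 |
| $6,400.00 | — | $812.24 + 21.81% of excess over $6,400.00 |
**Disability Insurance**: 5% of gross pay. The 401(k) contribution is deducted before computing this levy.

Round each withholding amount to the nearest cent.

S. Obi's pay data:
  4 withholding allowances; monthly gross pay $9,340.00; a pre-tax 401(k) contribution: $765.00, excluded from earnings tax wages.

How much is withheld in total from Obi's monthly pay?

$895.88

Earnings Tax: taxable = $9,340.00 − $765.00 − 4×$1,000.00 = $4,575.00
  $358.40 + 18.91% × ($4,575.00 − $4,000.00) = $358.40 + 18.91% × $575.00 = $467.13
Disability Insurance: 5% × $8,575.00 = $428.75
Total: $467.13 + $428.75 = $895.88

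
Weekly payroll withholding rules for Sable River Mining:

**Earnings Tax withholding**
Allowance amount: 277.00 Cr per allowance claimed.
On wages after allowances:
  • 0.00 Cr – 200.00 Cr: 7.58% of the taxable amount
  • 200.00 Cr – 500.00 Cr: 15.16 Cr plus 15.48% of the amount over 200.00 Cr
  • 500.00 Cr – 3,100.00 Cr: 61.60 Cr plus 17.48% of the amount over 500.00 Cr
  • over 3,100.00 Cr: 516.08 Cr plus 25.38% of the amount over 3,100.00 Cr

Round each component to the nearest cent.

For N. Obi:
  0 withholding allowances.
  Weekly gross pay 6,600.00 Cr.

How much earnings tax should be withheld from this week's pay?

Earnings Tax: taxable = 6,600.00 Cr
  516.08 Cr + 25.38% × (6,600.00 Cr − 3,100.00 Cr) = 516.08 Cr + 25.38% × 3,500.00 Cr = 1,404.38 Cr

1,404.38 Cr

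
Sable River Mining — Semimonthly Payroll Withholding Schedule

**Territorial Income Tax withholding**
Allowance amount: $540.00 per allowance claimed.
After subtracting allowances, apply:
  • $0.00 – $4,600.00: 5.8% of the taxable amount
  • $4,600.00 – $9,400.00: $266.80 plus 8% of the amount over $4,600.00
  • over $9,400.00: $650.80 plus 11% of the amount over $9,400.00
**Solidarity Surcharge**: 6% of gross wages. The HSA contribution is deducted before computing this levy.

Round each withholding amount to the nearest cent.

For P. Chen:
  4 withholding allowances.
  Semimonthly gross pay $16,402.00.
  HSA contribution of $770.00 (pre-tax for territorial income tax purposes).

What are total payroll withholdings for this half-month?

Territorial Income Tax: taxable = $16,402.00 − $770.00 − 4×$540.00 = $13,472.00
  $650.80 + 11% × ($13,472.00 − $9,400.00) = $650.80 + 11% × $4,072.00 = $1,098.72
Solidarity Surcharge: 6% × $15,632.00 = $937.92
Total: $1,098.72 + $937.92 = $2,036.64

$2,036.64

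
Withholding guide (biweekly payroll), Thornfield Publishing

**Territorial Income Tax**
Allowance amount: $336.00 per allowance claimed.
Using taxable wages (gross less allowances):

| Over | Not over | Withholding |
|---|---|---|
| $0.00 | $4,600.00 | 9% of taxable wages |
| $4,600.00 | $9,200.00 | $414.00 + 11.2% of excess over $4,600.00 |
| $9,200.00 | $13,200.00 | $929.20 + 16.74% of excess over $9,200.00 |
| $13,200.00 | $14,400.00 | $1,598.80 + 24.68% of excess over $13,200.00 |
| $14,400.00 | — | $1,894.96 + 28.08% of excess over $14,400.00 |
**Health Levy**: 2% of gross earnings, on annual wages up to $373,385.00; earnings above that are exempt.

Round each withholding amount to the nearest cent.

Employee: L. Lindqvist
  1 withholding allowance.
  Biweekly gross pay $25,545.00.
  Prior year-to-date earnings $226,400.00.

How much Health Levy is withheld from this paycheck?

Health Levy: 2% × $25,545.00 = $510.90

$510.90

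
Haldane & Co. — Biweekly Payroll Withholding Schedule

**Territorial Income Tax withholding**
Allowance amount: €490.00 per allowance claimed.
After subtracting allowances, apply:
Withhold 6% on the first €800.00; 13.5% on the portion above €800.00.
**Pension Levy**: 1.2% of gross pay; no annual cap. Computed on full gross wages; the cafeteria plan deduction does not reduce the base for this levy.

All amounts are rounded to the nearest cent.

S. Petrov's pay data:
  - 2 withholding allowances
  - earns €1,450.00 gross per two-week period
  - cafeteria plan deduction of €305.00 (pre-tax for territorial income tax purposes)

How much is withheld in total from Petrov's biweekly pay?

€27.30

Territorial Income Tax: taxable = €1,450.00 − €305.00 − 2×€490.00 = €165.00
  6% × €165.00 = €9.90
Pension Levy: 1.2% × €1,450.00 = €17.40
Total: €9.90 + €17.40 = €27.30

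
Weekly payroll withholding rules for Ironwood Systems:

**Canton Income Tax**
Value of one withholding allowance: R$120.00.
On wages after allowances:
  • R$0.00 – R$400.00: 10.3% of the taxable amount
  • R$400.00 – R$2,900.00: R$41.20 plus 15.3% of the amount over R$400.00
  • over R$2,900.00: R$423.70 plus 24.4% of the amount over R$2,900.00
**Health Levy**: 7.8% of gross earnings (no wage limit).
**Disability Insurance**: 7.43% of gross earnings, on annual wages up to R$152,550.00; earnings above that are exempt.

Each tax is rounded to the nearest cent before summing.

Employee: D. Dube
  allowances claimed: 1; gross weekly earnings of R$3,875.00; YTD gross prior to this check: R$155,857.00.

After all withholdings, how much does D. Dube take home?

R$2,940.43

Canton Income Tax: taxable = R$3,875.00 − 1×R$120.00 = R$3,755.00
  R$423.70 + 24.4% × (R$3,755.00 − R$2,900.00) = R$423.70 + 24.4% × R$855.00 = R$632.32
Health Levy: 7.8% × R$3,875.00 = R$302.25
Disability Insurance: YTD R$155,857.00 ≥ cap R$152,550.00 → R$0.00
Total withheld: R$632.32 + R$302.25 + R$0.00 = R$934.57
Net pay: R$3,875.00 − R$934.57 = R$2,940.43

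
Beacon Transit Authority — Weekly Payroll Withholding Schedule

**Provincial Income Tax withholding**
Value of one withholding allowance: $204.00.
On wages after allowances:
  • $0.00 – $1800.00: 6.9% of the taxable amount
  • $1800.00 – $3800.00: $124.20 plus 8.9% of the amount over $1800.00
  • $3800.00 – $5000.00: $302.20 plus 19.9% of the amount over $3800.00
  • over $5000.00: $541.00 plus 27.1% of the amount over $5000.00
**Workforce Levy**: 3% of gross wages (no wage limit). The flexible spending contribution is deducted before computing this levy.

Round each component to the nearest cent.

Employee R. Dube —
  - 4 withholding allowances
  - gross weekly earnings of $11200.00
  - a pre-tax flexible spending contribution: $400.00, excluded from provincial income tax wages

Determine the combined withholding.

Provincial Income Tax: taxable = $11200.00 − $400.00 − 4×$204.00 = $9984.00
  $541.00 + 27.1% × ($9984.00 − $5000.00) = $541.00 + 27.1% × $4984.00 = $1891.66
Workforce Levy: 3% × $10800.00 = $324.00
Total: $1891.66 + $324.00 = $2215.66

$2215.66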